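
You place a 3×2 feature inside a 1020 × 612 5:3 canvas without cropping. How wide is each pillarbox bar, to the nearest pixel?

3×2 (1.500) < 5:3 (1.667), so the feature fills the height.
Content width = 612 × 3/2 ≈ 918.00 px.
1020 − 918.00 = 102.00 px of bars (51.00 each).

51 px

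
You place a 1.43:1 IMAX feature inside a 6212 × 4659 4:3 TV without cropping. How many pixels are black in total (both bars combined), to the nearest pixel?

Since 1.430 > 1.333, the feature is width-limited.
Content height = 6212 / 1.430 ≈ 4344.0559 px.
4659 − 4344.0559 = 314.9441 px of bars.
Across the 6212-px span: 314.9441 × 6212 ≈ 1956432 px.

1956432 pixels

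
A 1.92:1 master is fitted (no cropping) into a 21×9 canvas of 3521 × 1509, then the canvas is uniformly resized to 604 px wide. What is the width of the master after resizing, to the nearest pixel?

497 px

Fitted into 3521×1509, the master spans the height; its width is 1509 × 1.920 ≈ 2897.28 px.
Scaling 3521 → 604 is ×0.1715, so the width becomes 2897.28 × 0.1715 ≈ 497.01 px.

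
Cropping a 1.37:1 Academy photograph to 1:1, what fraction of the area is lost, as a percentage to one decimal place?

27.0%

Going from 1.37:1 Academy to 1:1 means cutting width while keeping height.
Area ratio = (1.000)/(1.370) = 72.99%; the remaining 27.01% is cropped out.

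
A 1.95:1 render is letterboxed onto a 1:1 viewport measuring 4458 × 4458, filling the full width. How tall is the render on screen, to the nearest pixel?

2286 px

Content height = 4458 / 1.950 ≈ 2286.15 px.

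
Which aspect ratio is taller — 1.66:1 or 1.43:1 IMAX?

1.43:1 IMAX

1.66 and 1.43; 1.66 > 1.43. The smaller width-to-height ratio is the taller frame.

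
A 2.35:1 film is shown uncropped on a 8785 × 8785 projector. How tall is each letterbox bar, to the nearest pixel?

2523 px

2.35:1 (2.350) > 1:1 (1.000), so the film fills the width.
Content height = 8785 / 2.350 ≈ 3738.30 px.
Black = 8785 − 3738.30 = 5046.70 px, or 2523.35 per bar.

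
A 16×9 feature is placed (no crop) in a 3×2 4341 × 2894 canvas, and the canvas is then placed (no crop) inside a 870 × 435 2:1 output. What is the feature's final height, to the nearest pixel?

367 px

16×9 in 4341×2894: fills the width, so the feature is 4341.00 × 2441.81.
The 3×2 canvas is height-limited in 870×435, giving 652.50 × 435.00; scale factor 0.1503.
The feature scales with it: height 2441.81 × 0.1503 ≈ 367.03.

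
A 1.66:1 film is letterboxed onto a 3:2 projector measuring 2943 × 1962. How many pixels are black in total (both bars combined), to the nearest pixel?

556546 pixels

1.66:1 (1.660) > 3:2 (1.500), so the film fills the width.
The film is 2943 / 1.660 ≈ 1772.8916 px tall.
1962 − 1772.8916 = 189.1084 px of bars.
Bar area = 189.1084 × 2943 ≈ 556546 px.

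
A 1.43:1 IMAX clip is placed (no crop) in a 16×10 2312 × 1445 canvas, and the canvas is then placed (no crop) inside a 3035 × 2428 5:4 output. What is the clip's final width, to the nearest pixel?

2713 px

Inside the 2312×1445 canvas the clip is height-limited at 2066.35 × 1445.00.
16×10 in 3035×2428: fills the width, so the intermediate becomes 3035.00 × 1896.88 — a scale of ×1.3127.
So the clip's width is 2066.35 × 1.3127 ≈ 2712.53.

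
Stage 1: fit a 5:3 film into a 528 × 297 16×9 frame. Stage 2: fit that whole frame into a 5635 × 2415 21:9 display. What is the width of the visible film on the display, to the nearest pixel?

Inside the 528×297 canvas the film is height-limited at 495.00 × 297.00.
The 16×9 canvas is height-limited in 5635×2415, giving 4293.33 × 2415.00; scale factor 8.1313.
The film scales with it: width 495.00 × 8.1313 ≈ 4025.00.

4025 px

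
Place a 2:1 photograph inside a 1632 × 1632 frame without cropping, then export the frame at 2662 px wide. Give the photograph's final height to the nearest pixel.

1331 px

Fitted into 1632×1632, the photograph spans the width; its height is 1632 × 1/2 ≈ 816.00 px.
Scaling 1632 → 2662 is ×1.6311, so the height becomes 816.00 × 1.6311 ≈ 1331.00 px.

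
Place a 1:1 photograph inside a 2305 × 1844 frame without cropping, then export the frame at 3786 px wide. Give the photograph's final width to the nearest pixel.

At 2305×1844 the photograph is height-limited, so width = 1844 × 1/1 ≈ 1844.00 px.
Scaling 2305 → 3786 is ×1.6425, so the width becomes 1844.00 × 1.6425 ≈ 3028.80 px.

3029 px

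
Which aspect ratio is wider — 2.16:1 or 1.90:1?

2.16:1

2.16 and 1.9; 2.16 > 1.9.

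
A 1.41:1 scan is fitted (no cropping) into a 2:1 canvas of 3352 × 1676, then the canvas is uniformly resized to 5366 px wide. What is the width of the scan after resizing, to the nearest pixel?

At 3352×1676 the scan is height-limited, so width = 1676 × 1.410 ≈ 2363.16 px.
Scaling 3352 → 5366 is ×1.6008, so the width becomes 2363.16 × 1.6008 ≈ 3783.03 px.

3783 px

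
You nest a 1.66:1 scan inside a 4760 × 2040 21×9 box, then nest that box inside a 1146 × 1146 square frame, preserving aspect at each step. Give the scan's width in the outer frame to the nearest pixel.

815 px

First fit — 1.66:1 into 4760×2040 spans the height: 3386.40 × 2040.00.
The 21×9 canvas is width-limited in 1146×1146, giving 1146.00 × 491.14; scale factor 0.2408.
The scan scales with it: width 3386.40 × 0.2408 ≈ 815.30.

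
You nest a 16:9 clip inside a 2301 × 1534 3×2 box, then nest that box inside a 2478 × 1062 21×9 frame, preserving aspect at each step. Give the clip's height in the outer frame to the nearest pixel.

16:9 in 2301×1534: fills the width, so the clip is 2301.00 × 1294.31.
3×2 in 2478×1062: fills the height, so the intermediate becomes 1593.00 × 1062.00 — a scale of ×0.6923.
Applying the same ×0.6923: 1294.31 → 896.06.

896 px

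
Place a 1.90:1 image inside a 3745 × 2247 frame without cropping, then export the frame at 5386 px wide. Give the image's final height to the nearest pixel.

2835 px

Fitted into 3745×2247, the image spans the width; its height is 3745 / 1.900 ≈ 1971.05 px.
Scaling 3745 → 5386 is ×1.4382, so the height becomes 1971.05 × 1.4382 ≈ 2834.74 px.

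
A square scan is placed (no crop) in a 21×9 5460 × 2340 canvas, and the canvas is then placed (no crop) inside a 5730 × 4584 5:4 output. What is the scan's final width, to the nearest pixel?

2456 px

First fit — square into 5460×2340 spans the height: 2340.00 × 2340.00.
21×9 in 5730×4584: fills the width, so the intermediate becomes 5730.00 × 2455.71 — a scale of ×1.0495.
So the scan's width is 2340.00 × 1.0495 ≈ 2455.71.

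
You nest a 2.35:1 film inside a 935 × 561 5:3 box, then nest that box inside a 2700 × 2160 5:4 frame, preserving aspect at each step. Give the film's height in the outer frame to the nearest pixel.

2.35:1 in 935×561: fills the width, so the film is 935.00 × 397.87.
The 5:3 canvas is width-limited in 2700×2160, giving 2700.00 × 1620.00; scale factor 2.8877.
So the film's height is 397.87 × 2.8877 ≈ 1148.94.

1149 px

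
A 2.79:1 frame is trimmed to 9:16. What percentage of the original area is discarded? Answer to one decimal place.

79.8%

The height stays; only width is cut (since 9:16 is narrower than 2.79:1).
Fraction kept = (0.562)/(2.790) ≈ 20.16%, so 79.84% is lost.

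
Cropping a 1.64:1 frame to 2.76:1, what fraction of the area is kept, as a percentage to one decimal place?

59.4%

The width stays; only height is cut (since 2.76:1 is wider than 1.64:1).
(1.640)/(2.760) ≈ 0.594 of the area survives.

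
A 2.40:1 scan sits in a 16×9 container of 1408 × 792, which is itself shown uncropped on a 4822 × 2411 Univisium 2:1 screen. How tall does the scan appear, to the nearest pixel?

1786 px

2.40:1 in 1408×792: fills the width, so the scan is 1408.00 × 586.67.
16×9 in 4822×2411: fills the height, so the intermediate becomes 4286.22 × 2411.00 — a scale of ×3.0442.
Applying the same ×3.0442: 586.67 → 1785.93.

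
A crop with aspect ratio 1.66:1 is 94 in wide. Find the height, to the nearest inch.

57 in

Height = 94 / 1.660 = 56.63.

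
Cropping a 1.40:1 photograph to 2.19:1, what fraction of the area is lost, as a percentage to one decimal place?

36.1%

Going from 1.40:1 to 2.19:1 means cutting height while keeping width.
Area ratio = (1.400)/(2.190) = 63.93%; the remaining 36.07% is cropped out.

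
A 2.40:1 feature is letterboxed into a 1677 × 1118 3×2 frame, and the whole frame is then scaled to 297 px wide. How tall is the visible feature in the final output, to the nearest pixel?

124 px

At 1677×1118 the feature is width-limited, so height = 1677 / 2.400 ≈ 698.75 px.
The frame scales by 297/1677 = 0.1771; 698.75 × 0.1771 ≈ 123.75 px.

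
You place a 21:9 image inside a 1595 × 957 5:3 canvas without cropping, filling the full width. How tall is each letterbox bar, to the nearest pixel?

That makes the image 683.57 px tall (1595 × 9/21).
Black = 957 − 683.57 = 273.43 px, or 136.71 per bar.

137 px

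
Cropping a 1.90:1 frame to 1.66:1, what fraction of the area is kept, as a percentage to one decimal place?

Going from 1.90:1 to 1.66:1 means cutting width while keeping height.
(1.660)/(1.900) ≈ 0.874 of the area survives.

87.4%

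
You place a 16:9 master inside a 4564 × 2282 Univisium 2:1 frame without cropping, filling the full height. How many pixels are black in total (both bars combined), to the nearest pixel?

1157228 pixels

That makes the image 4056.8889 px wide (2282 × 16/9).
4564 − 4056.8889 = 507.1111 px of bars.
Bar area = 507.1111 × 2282 ≈ 1157228 px.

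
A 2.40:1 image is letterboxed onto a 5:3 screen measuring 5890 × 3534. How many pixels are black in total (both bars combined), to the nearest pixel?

6360218 pixels

2.40:1 (2.400) > 5:3 (1.667), so the image fills the width.
Content height = 5890 / 2.400 ≈ 2454.1667 px.
3534 − 2454.1667 = 1079.8333 px of bars.
Bar area = 1079.8333 × 5890 ≈ 6360218 px.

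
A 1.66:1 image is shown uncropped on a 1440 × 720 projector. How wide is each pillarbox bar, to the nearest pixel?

1.66:1 is narrower than 2:1, so it spans the full height.
That makes the image 1195.20 px wide (720 × 1.660).
Leftover width: 1440 − 1195.20 = 244.80 px → 122.40 each side.

122 px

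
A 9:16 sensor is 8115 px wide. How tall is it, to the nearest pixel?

14427 px

Height = 8115 / 9 × 16 = 14426.67.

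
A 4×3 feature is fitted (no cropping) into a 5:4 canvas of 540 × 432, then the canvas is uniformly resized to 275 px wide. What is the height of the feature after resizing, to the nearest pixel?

206 px

At 540×432 the feature is width-limited, so height = 540 × 3/4 ≈ 405.00 px.
Resizing to 275 px wide multiplies everything by 0.5093: 405.00 → 206.25 px.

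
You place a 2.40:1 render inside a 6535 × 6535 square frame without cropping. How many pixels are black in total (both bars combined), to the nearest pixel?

Since 2.400 > 1.000, the render is width-limited.
That makes the image 2722.9167 px tall (6535 / 2.400).
Leftover height: 6535 − 2722.9167 = 3812.0833 px.
Across the 6535-px span: 3812.0833 × 6535 ≈ 24911965 px.

24911965 pixels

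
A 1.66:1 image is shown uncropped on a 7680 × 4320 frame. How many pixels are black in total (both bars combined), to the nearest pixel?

Since 1.660 < 1.778, the image is height-limited.
The image is 4320 × 1.660 ≈ 7171.2000 px wide.
7680 − 7171.2000 = 508.8000 px of bars.
That's 508.8000 × 4320 ≈ 2198016 black pixels.

2198016 pixels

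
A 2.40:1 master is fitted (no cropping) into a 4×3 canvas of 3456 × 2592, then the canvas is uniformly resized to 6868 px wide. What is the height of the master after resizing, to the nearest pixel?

In the 3456×2592 frame the master fills the width: height = 3456 / 2.400 ≈ 1440.00 px.
Scaling 3456 → 6868 is ×1.9873, so the height becomes 1440.00 × 1.9873 ≈ 2861.67 px.

2862 px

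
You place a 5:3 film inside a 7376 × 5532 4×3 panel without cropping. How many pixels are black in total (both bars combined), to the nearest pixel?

5:3 (1.667) > 4×3 (1.333), so the film fills the width.
The film is 7376 × 3/5 ≈ 4425.6000 px tall.
Black = 5532 − 4425.6000 = 1106.4000 px.
Bar area = 1106.4000 × 7376 ≈ 8160806 px.

8160806 pixels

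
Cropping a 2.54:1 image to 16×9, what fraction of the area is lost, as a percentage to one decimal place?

16×9 is narrower than 2.54:1, so the crop keeps the full height and trims the width.
(1.778)/(2.540) ≈ 0.700 of the area survives, leaving 30.01% discarded.

30.0%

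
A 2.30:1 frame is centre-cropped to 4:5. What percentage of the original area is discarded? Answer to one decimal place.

Going from 2.30:1 to 4:5 means cutting width while keeping height.
(0.800)/(2.300) ≈ 0.348 of the area survives, leaving 65.22% discarded.

65.2%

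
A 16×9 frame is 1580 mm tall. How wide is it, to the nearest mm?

2809 mm

1580·16/9 = 2808.89.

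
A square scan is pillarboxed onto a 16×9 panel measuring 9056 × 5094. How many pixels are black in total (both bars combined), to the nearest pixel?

Since 1.000 < 1.778, the scan is height-limited.
That makes the image 5094.0000 px wide (5094 × 1/1).
Black = 9056 − 5094.0000 = 3962.0000 px.
Bar area = 3962.0000 × 5094 ≈ 20182428 px.

20182428 pixels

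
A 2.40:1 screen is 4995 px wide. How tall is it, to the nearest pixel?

At 2.40:1, 4995 / 2.400 ≈ 2081.25.

2081 px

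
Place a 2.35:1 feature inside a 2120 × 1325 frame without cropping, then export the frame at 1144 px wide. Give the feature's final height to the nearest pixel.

487 px

At 2120×1325 the feature is width-limited, so height = 2120 / 2.350 ≈ 902.13 px.
Resizing to 1144 px wide multiplies everything by 0.5396: 902.13 → 486.81 px.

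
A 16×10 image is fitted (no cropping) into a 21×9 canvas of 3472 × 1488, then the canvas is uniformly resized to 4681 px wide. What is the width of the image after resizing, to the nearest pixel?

Fitted into 3472×1488, the image spans the height; its width is 1488 × 16/10 ≈ 2380.80 px.
Resizing to 4681 px wide multiplies everything by 1.3482: 2380.80 → 3209.83 px.

3210 px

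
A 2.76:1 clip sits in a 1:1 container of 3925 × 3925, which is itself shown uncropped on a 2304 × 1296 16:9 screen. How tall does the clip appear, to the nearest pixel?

Inside the 3925×3925 canvas the clip is width-limited at 3925.00 × 1422.10.
1:1 in 2304×1296: fills the height, so the intermediate becomes 1296.00 × 1296.00 — a scale of ×0.3302.
The clip scales with it: height 1422.10 × 0.3302 ≈ 469.57.

470 px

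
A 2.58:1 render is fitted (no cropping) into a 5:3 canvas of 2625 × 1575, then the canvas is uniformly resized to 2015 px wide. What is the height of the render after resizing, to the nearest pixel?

781 px

In the 2625×1575 frame the render fills the width: height = 2625 / 2.580 ≈ 1017.44 px.
Resizing to 2015 px wide multiplies everything by 0.7676: 1017.44 → 781.01 px.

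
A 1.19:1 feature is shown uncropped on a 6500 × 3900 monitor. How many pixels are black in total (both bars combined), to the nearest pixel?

1.19:1 is narrower than 5:3, so it spans the full height.
That makes the image 4641.0000 px wide (3900 × 1.190).
Black = 6500 − 4641.0000 = 1859.0000 px.
That's 1859.0000 × 3900 ≈ 7250100 black pixels.

7250100 pixels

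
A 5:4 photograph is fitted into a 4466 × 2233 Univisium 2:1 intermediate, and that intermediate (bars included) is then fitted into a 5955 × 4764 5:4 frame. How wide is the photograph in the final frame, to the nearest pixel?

3722 px

Inside the 4466×2233 canvas the photograph is height-limited at 2791.25 × 2233.00.
The Univisium 2:1 canvas is width-limited in 5955×4764, giving 5955.00 × 2977.50; scale factor 1.3334.
So the photograph's width is 2791.25 × 1.3334 ≈ 3721.88.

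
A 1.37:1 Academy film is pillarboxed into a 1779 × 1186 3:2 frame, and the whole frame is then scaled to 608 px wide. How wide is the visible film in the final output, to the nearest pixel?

555 px

Fitted into 1779×1186, the film spans the height; its width is 1186 × 1.370 ≈ 1624.82 px.
The frame scales by 608/1779 = 0.3418; 1624.82 × 0.3418 ≈ 555.31 px.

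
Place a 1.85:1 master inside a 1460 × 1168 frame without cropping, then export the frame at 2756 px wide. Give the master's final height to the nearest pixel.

1490 px

Fitted into 1460×1168, the master spans the width; its height is 1460 / 1.850 ≈ 789.19 px.
Scaling 1460 → 2756 is ×1.8877, so the height becomes 789.19 × 1.8877 ≈ 1489.73 px.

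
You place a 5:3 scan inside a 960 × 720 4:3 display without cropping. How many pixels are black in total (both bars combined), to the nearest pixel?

138240 pixels

5:3 (1.667) > 4:3 (1.333), so the scan fills the width.
Content height = 960 × 3/5 ≈ 576.0000 px.
720 − 576.0000 = 144.0000 px of bars.
Across the 960-px span: 144.0000 × 960 ≈ 138240 px.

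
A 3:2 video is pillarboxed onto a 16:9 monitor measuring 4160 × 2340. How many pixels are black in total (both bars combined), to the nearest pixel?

1521000 pixels

Since 1.500 < 1.778, the video is height-limited.
The video is 2340 × 3/2 ≈ 3510.0000 px wide.
Black = 4160 − 3510.0000 = 650.0000 px.
Bar area = 650.0000 × 2340 ≈ 1521000 px.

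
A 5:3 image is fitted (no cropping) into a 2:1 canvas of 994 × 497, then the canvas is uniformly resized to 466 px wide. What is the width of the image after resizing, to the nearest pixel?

Fitted into 994×497, the image spans the height; its width is 497 × 5/3 ≈ 828.33 px.
Scaling 994 → 466 is ×0.4688, so the width becomes 828.33 × 0.4688 ≈ 388.33 px.

388 px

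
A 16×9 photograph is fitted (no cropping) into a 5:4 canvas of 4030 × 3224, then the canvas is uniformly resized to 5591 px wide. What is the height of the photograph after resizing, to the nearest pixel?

Fitted into 4030×3224, the photograph spans the width; its height is 4030 × 9/16 ≈ 2266.88 px.
Scaling 4030 → 5591 is ×1.3873, so the height becomes 2266.88 × 1.3873 ≈ 3144.94 px.

3145 px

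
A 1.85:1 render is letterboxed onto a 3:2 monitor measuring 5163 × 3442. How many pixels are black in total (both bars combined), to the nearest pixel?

3362090 pixels

1.85:1 is wider than 3:2, so it spans the full width.
Content height = 5163 / 1.850 ≈ 2790.8108 px.
Black = 3442 − 2790.8108 = 651.1892 px.
Across the 5163-px span: 651.1892 × 5163 ≈ 3362090 px.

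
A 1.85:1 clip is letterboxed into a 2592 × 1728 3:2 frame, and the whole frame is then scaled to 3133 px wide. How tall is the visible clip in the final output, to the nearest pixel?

1694 px

In the 2592×1728 frame the clip fills the width: height = 2592 / 1.850 ≈ 1401.08 px.
Scaling 2592 → 3133 is ×1.2087, so the height becomes 1401.08 × 1.2087 ≈ 1693.51 px.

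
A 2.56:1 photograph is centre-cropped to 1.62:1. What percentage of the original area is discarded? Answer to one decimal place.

1.62:1 is narrower than 2.56:1, so the crop keeps the full height and trims the width.
Area ratio = (1.620)/(2.560) = 63.28%; the remaining 36.72% is cropped out.

36.7%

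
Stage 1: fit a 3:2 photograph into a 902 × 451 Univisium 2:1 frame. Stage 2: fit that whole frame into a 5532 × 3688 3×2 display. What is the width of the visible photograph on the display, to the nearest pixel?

4149 px

Inside the 902×451 canvas the photograph is height-limited at 676.50 × 451.00.
Univisium 2:1 in 5532×3688: fills the width, so the intermediate becomes 5532.00 × 2766.00 — a scale of ×6.1330.
The photograph scales with it: width 676.50 × 6.1330 ≈ 4149.00.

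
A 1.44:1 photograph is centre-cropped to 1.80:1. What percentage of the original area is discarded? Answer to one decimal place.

20.0%

Going from 1.44:1 to 1.80:1 means cutting height while keeping width.
Area ratio = (1.440)/(1.800) = 80.00%; the remaining 20.00% is cropped out.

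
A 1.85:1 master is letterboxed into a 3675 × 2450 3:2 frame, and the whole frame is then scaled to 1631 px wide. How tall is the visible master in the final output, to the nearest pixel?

In the 3675×2450 frame the master fills the width: height = 3675 / 1.850 ≈ 1986.49 px.
The frame scales by 1631/3675 = 0.4438; 1986.49 × 0.4438 ≈ 881.62 px.

882 px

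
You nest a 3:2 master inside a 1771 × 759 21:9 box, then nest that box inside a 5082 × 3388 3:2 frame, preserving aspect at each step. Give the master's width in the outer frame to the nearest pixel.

3267 px

Inside the 1771×759 canvas the master is height-limited at 1138.50 × 759.00.
Second fit — the 21:9 canvas into 5082×3388 spans the width: 5082.00 × 2178.00 (×2.8696 from 1771×759).
Applying the same ×2.8696: 1138.50 → 3267.00.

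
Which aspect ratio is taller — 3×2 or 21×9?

3×2 = 1.5 and 21×9 = 2.333; 2.333 > 1.5. The smaller width-to-height ratio is the taller frame.

3×2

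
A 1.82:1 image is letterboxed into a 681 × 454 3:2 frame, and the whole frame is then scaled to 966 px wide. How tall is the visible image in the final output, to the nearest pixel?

At 681×454 the image is width-limited, so height = 681 / 1.820 ≈ 374.18 px.
Resizing to 966 px wide multiplies everything by 1.4185: 374.18 → 530.77 px.

531 px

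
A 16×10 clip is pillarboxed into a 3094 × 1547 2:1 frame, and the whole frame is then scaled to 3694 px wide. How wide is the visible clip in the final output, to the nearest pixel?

2955 px

In the 3094×1547 frame the clip fills the height: width = 1547 × 16/10 ≈ 2475.20 px.
The frame scales by 3694/3094 = 1.1939; 2475.20 × 1.1939 ≈ 2955.20 px.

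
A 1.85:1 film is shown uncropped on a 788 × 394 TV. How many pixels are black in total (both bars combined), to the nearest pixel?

23285 pixels

1.85:1 is narrower than Univisium 2:1, so it spans the full height.
Content width = 394 × 1.850 ≈ 728.9000 px.
Leftover width: 788 − 728.9000 = 59.1000 px.
Bar area = 59.1000 × 394 ≈ 23285 px.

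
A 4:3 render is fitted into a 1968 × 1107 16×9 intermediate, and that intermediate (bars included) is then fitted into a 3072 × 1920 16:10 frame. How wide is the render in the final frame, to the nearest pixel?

Inside the 1968×1107 canvas the render is height-limited at 1476.00 × 1107.00.
Second fit — the 16×9 canvas into 3072×1920 spans the width: 3072.00 × 1728.00 (×1.5610 from 1968×1107).
The render scales with it: width 1476.00 × 1.5610 ≈ 2304.00.

2304 px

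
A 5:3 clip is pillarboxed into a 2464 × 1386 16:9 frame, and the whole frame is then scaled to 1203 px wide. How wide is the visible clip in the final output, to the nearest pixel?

Fitted into 2464×1386, the clip spans the height; its width is 1386 × 5/3 ≈ 2310.00 px.
The frame scales by 1203/2464 = 0.4882; 2310.00 × 0.4882 ≈ 1127.81 px.

1128 px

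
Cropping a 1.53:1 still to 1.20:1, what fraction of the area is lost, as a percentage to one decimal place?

21.6%

Going from 1.53:1 to 1.20:1 means cutting width while keeping height.
(1.200)/(1.530) ≈ 0.784 of the area survives, leaving 21.57% discarded.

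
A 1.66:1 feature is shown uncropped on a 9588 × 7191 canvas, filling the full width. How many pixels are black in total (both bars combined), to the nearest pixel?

That makes the image 5775.9036 px tall (9588 / 1.660).
Leftover height: 7191 − 5775.9036 = 1415.0964 px.
Bar area = 1415.0964 × 9588 ≈ 13567944 px.

13567944 pixels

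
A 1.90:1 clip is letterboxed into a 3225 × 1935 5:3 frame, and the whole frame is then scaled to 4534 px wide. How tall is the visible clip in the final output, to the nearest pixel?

Fitted into 3225×1935, the clip spans the width; its height is 3225 / 1.900 ≈ 1697.37 px.
The frame scales by 4534/3225 = 1.4059; 1697.37 × 1.4059 ≈ 2386.32 px.

2386 px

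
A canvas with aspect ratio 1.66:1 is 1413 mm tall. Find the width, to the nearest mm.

2346 mm

1413 × 1.660 = 2345.58.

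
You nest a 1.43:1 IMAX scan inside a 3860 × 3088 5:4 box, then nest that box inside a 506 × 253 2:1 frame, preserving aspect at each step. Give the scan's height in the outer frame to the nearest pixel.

First fit — 1.43:1 IMAX into 3860×3088 spans the width: 3860.00 × 2699.30.
Second fit — the 5:4 canvas into 506×253 spans the height: 316.25 × 253.00 (×0.0819 from 3860×3088).
The scan scales with it: height 2699.30 × 0.0819 ≈ 221.15.

221 px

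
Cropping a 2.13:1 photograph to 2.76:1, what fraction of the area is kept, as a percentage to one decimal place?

77.2%

Going from 2.13:1 to 2.76:1 means cutting height while keeping width.
Fraction kept = (2.130)/(2.760) ≈ 77.17%.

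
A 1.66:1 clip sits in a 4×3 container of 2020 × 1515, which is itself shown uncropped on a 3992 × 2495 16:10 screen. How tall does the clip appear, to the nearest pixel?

2004 px

First fit — 1.66:1 into 2020×1515 spans the width: 2020.00 × 1216.87.
The 4×3 canvas is height-limited in 3992×2495, giving 3326.67 × 2495.00; scale factor 1.6469.
Applying the same ×1.6469: 1216.87 → 2004.02.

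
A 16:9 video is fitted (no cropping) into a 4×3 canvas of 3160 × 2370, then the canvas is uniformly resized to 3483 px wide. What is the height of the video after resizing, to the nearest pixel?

Fitted into 3160×2370, the video spans the width; its height is 3160 × 9/16 ≈ 1777.50 px.
Scaling 3160 → 3483 is ×1.1022, so the height becomes 1777.50 × 1.1022 ≈ 1959.19 px.

1959 px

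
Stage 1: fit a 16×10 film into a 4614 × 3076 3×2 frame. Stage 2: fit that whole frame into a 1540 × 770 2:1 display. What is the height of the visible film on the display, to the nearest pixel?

First fit — 16×10 into 4614×3076 spans the width: 4614.00 × 2883.75.
The 3×2 canvas is height-limited in 1540×770, giving 1155.00 × 770.00; scale factor 0.2503.
The film scales with it: height 2883.75 × 0.2503 ≈ 721.88.

722 px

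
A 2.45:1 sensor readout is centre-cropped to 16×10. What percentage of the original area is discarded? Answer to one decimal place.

34.7%

16×10 is narrower than 2.45:1, so the crop keeps the full height and trims the width.
(1.600)/(2.450) ≈ 0.653 of the area survives, leaving 34.69% discarded.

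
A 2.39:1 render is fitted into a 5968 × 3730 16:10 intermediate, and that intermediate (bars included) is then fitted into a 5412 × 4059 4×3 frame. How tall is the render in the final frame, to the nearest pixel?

2264 px

First fit — 2.39:1 into 5968×3730 spans the width: 5968.00 × 2497.07.
The 16:10 canvas is width-limited in 5412×4059, giving 5412.00 × 3382.50; scale factor 0.9068.
The render scales with it: height 2497.07 × 0.9068 ≈ 2264.44.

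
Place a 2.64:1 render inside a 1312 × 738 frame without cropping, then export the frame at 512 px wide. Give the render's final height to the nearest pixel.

194 px

Fitted into 1312×738, the render spans the width; its height is 1312 / 2.640 ≈ 496.97 px.
Scaling 1312 → 512 is ×0.3902, so the height becomes 496.97 × 0.3902 ≈ 193.94 px.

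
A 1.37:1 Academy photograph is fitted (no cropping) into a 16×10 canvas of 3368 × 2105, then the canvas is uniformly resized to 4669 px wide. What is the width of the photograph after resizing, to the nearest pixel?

3998 px

In the 3368×2105 frame the photograph fills the height: width = 2105 × 1.370 ≈ 2883.85 px.
Resizing to 4669 px wide multiplies everything by 1.3863: 2883.85 → 3997.83 px.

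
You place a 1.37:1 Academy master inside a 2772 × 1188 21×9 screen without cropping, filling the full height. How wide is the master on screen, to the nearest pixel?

The master is 1188 × 1.370 ≈ 1627.56 px wide.

1628 px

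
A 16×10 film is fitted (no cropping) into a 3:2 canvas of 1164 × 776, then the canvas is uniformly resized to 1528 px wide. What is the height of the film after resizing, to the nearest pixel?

At 1164×776 the film is width-limited, so height = 1164 × 10/16 ≈ 727.50 px.
The frame scales by 1528/1164 = 1.3127; 727.50 × 1.3127 ≈ 955.00 px.

955 px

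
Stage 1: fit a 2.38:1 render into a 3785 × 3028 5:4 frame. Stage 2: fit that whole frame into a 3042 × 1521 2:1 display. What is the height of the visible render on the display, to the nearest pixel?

2.38:1 in 3785×3028: fills the width, so the render is 3785.00 × 1590.34.
Second fit — the 5:4 canvas into 3042×1521 spans the height: 1901.25 × 1521.00 (×0.5023 from 3785×3028).
Applying the same ×0.5023: 1590.34 → 798.84.

799 px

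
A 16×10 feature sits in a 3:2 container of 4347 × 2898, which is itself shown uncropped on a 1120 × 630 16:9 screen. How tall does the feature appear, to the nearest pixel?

First fit — 16×10 into 4347×2898 spans the width: 4347.00 × 2716.88.
3:2 in 1120×630: fills the height, so the intermediate becomes 945.00 × 630.00 — a scale of ×0.2174.
The feature scales with it: height 2716.88 × 0.2174 ≈ 590.62.

591 px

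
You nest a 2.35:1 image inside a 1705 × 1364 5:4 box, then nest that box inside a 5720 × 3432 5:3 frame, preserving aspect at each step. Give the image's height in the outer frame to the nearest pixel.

First fit — 2.35:1 into 1705×1364 spans the width: 1705.00 × 725.53.
5:4 in 5720×3432: fills the height, so the intermediate becomes 4290.00 × 3432.00 — a scale of ×2.5161.
So the image's height is 725.53 × 2.5161 ≈ 1825.53.

1826 px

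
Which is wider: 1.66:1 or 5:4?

1.66:1

1.66 and 5:4 = 1.25; 1.66 > 1.25.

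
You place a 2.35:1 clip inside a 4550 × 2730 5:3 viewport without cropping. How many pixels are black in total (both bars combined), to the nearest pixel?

2.35:1 (2.350) > 5:3 (1.667), so the clip fills the width.
That makes the image 1936.1702 px tall (4550 / 2.350).
Black = 2730 − 1936.1702 = 793.8298 px.
Across the 4550-px span: 793.8298 × 4550 ≈ 3611926 px.

3611926 pixels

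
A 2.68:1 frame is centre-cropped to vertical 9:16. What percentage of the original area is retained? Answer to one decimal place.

21.0%

Going from 2.68:1 to vertical 9:16 means cutting width while keeping height.
(0.562)/(2.680) ≈ 0.210 of the area survives.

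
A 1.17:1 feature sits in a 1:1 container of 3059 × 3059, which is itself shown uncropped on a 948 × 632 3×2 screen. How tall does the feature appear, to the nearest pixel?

1.17:1 in 3059×3059: fills the width, so the feature is 3059.00 × 2614.53.
The 1:1 canvas is height-limited in 948×632, giving 632.00 × 632.00; scale factor 0.2066.
So the feature's height is 2614.53 × 0.2066 ≈ 540.17.

540 px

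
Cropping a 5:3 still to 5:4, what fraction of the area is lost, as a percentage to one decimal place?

The height stays; only width is cut (since 5:4 is narrower than 5:3).
Area ratio = (1.250)/(1.667) = 75.00%; the remaining 25.00% is cropped out.

25.0%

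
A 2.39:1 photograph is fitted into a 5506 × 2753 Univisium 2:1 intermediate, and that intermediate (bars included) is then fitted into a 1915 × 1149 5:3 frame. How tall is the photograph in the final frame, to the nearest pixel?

Inside the 5506×2753 canvas the photograph is width-limited at 5506.00 × 2303.77.
Second fit — the Univisium 2:1 canvas into 1915×1149 spans the width: 1915.00 × 957.50 (×0.3478 from 5506×2753).
The photograph scales with it: height 2303.77 × 0.3478 ≈ 801.26.

801 px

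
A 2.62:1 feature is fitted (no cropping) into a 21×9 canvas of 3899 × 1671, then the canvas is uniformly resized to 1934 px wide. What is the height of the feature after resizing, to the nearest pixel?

738 px

In the 3899×1671 frame the feature fills the width: height = 3899 / 2.620 ≈ 1488.17 px.
Scaling 3899 → 1934 is ×0.4960, so the height becomes 1488.17 × 0.4960 ≈ 738.17 px.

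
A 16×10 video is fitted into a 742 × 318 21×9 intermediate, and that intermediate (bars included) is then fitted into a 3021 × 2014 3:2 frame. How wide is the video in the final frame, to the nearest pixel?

16×10 in 742×318: fills the height, so the video is 508.80 × 318.00.
Second fit — the 21×9 canvas into 3021×2014 spans the width: 3021.00 × 1294.71 (×4.0714 from 742×318).
The video scales with it: width 508.80 × 4.0714 ≈ 2071.54.

2072 px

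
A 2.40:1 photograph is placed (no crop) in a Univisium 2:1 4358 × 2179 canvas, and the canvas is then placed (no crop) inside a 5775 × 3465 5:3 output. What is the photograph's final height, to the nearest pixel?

2406 px

First fit — 2.40:1 into 4358×2179 spans the width: 4358.00 × 1815.83.
Univisium 2:1 in 5775×3465: fills the width, so the intermediate becomes 5775.00 × 2887.50 — a scale of ×1.3251.
The photograph scales with it: height 1815.83 × 1.3251 ≈ 2406.25.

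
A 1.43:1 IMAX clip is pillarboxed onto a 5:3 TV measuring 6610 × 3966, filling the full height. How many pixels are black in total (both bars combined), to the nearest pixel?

3722567 pixels

The clip is 3966 × 1.430 ≈ 5671.3800 px wide.
Leftover width: 6610 − 5671.3800 = 938.6200 px.
Across the 3966-px span: 938.6200 × 3966 ≈ 3722567 px.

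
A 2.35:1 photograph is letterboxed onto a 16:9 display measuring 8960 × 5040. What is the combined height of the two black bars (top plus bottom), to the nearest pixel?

1227 px

2.35:1 is wider than 16:9, so it spans the full width.
The photograph is 8960 / 2.350 ≈ 3812.77 px tall.
5040 − 3812.77 = 1227.23 px of bars.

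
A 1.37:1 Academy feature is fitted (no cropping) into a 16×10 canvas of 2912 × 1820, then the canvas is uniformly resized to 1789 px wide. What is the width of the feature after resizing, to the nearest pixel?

1532 px

At 2912×1820 the feature is height-limited, so width = 1820 × 1.370 ≈ 2493.40 px.
Scaling 2912 → 1789 is ×0.6144, so the width becomes 2493.40 × 0.6144 ≈ 1531.83 px.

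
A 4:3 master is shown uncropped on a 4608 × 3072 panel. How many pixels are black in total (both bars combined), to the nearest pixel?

Since 1.333 < 1.500, the master is height-limited.
That makes the image 4096.0000 px wide (3072 × 4/3).
Leftover width: 4608 − 4096.0000 = 512.0000 px.
Across the 3072-px span: 512.0000 × 3072 ≈ 1572864 px.

1572864 pixels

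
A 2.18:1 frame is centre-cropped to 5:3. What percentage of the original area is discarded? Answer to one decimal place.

23.5%

5:3 is narrower than 2.18:1, so the crop keeps the full height and trims the width.
Fraction kept = (1.667)/(2.180) ≈ 76.45%, so 23.55% is lost.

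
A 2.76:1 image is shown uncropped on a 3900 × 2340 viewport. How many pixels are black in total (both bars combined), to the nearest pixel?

3615130 pixels

Since 2.760 > 1.667, the image is width-limited.
That makes the image 1413.0435 px tall (3900 / 2.760).
Leftover height: 2340 − 1413.0435 = 926.9565 px.
That's 926.9565 × 3900 ≈ 3615130 black pixels.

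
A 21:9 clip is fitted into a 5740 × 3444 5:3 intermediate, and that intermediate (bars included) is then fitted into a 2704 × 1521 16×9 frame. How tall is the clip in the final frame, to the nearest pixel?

1086 px

First fit — 21:9 into 5740×3444 spans the width: 5740.00 × 2460.00.
The 5:3 canvas is height-limited in 2704×1521, giving 2535.00 × 1521.00; scale factor 0.4416.
Applying the same ×0.4416: 2460.00 → 1086.43.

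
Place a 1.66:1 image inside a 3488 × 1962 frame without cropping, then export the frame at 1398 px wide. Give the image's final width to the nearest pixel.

Fitted into 3488×1962, the image spans the height; its width is 1962 × 1.660 ≈ 3256.92 px.
Scaling 3488 → 1398 is ×0.4008, so the width becomes 3256.92 × 0.4008 ≈ 1305.38 px.

1305 px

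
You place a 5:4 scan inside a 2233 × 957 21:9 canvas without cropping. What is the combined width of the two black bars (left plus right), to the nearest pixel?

1037 px

Since 1.250 < 2.333, the scan is height-limited.
That makes the image 1196.25 px wide (957 × 5/4).
Leftover width: 2233 − 1196.25 = 1036.75 px.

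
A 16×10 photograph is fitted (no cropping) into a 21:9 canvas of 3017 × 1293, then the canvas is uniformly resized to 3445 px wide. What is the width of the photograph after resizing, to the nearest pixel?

2362 px

Fitted into 3017×1293, the photograph spans the height; its width is 1293 × 16/10 ≈ 2068.80 px.
Scaling 3017 → 3445 is ×1.1419, so the width becomes 2068.80 × 1.1419 ≈ 2362.29 px.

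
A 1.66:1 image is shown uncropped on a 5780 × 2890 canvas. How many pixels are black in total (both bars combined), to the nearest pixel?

2839714 pixels

Since 1.660 < 2.000, the image is height-limited.
Content width = 2890 × 1.660 ≈ 4797.4000 px.
Leftover width: 5780 − 4797.4000 = 982.6000 px.
That's 982.6000 × 2890 ≈ 2839714 black pixels.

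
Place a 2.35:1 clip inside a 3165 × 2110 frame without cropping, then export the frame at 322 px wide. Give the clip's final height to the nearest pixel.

137 px

At 3165×2110 the clip is width-limited, so height = 3165 / 2.350 ≈ 1346.81 px.
Scaling 3165 → 322 is ×0.1017, so the height becomes 1346.81 × 0.1017 ≈ 137.02 px.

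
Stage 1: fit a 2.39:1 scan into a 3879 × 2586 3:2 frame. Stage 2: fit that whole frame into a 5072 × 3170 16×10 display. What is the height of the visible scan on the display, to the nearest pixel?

1990 px

First fit — 2.39:1 into 3879×2586 spans the width: 3879.00 × 1623.01.
3:2 in 5072×3170: fills the height, so the intermediate becomes 4755.00 × 3170.00 — a scale of ×1.2258.
The scan scales with it: height 1623.01 × 1.2258 ≈ 1989.54.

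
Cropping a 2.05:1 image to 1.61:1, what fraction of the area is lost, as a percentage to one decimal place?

21.5%

Going from 2.05:1 to 1.61:1 means cutting width while keeping height.
Area ratio = (1.610)/(2.050) = 78.54%; the remaining 21.46% is cropped out.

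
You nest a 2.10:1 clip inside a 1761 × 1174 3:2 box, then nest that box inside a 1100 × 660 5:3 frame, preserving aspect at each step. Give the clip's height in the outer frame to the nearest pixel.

471 px

First fit — 2.10:1 into 1761×1174 spans the width: 1761.00 × 838.57.
Second fit — the 3:2 canvas into 1100×660 spans the height: 990.00 × 660.00 (×0.5622 from 1761×1174).
Applying the same ×0.5622: 838.57 → 471.43.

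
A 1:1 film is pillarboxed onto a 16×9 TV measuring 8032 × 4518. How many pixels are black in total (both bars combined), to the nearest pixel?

1:1 (1.000) < 16×9 (1.778), so the film fills the height.
Content width = 4518 × 1/1 ≈ 4518.0000 px.
8032 − 4518.0000 = 3514.0000 px of bars.
Across the 4518-px span: 3514.0000 × 4518 ≈ 15876252 px.

15876252 pixels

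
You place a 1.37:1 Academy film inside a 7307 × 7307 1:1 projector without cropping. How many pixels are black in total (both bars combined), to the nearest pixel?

14419804 pixels

1.37:1 Academy is wider than 1:1, so it spans the full width.
That makes the image 5333.5766 px tall (7307 / 1.370).
Leftover height: 7307 − 5333.5766 = 1973.4234 px.
Across the 7307-px span: 1973.4234 × 7307 ≈ 14419804 px.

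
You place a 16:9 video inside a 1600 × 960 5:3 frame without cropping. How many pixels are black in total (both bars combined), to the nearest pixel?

96000 pixels

16:9 (1.778) > 5:3 (1.667), so the video fills the width.
That makes the image 900.0000 px tall (1600 × 9/16).
Leftover height: 960 − 900.0000 = 60.0000 px.
Across the 1600-px span: 60.0000 × 1600 ≈ 96000 px.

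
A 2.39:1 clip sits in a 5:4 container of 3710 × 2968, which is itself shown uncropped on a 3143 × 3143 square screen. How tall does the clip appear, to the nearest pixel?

Inside the 3710×2968 canvas the clip is width-limited at 3710.00 × 1552.30.
5:4 in 3143×3143: fills the width, so the intermediate becomes 3143.00 × 2514.40 — a scale of ×0.8472.
The clip scales with it: height 1552.30 × 0.8472 ≈ 1315.06.

1315 px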